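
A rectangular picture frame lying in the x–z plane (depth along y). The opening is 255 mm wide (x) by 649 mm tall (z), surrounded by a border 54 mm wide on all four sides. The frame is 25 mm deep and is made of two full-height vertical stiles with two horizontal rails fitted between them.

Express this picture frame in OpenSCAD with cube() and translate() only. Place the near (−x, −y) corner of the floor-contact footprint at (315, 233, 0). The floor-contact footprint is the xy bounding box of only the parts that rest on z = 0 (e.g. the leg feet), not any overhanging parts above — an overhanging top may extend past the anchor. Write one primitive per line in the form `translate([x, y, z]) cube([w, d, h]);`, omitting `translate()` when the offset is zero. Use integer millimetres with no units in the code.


translate([315, 233, 0]) cube([54, 25, 757]);
translate([624, 233, 0]) cube([54, 25, 757]);
translate([369, 233, 0]) cube([255, 25, 54]);
translate([369, 233, 703]) cube([255, 25, 54]);


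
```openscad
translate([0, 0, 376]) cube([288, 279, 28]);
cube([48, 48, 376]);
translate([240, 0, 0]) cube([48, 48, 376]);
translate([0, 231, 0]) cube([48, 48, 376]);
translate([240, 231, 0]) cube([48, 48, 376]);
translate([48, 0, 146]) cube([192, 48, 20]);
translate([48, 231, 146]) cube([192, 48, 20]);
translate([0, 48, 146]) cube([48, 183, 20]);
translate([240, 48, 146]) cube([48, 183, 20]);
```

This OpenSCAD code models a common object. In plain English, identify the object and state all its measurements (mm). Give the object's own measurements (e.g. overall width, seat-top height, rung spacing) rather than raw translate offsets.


A simple wooden stool: a rectangular seat 288 mm (x) by 279 mm (y), 28 mm thick, top face at z = 404 mm, on four square legs, each 48×48 mm in cross-section. The legs rest on z = 0, each flush with a corner of the seat. Four stretchers, 48 mm wide and 20 mm tall, connect adjacent legs with their undersides at z = 146 mm, each running between the inner faces of the legs it joins and aligned with the legs' outer faces on the other axis.


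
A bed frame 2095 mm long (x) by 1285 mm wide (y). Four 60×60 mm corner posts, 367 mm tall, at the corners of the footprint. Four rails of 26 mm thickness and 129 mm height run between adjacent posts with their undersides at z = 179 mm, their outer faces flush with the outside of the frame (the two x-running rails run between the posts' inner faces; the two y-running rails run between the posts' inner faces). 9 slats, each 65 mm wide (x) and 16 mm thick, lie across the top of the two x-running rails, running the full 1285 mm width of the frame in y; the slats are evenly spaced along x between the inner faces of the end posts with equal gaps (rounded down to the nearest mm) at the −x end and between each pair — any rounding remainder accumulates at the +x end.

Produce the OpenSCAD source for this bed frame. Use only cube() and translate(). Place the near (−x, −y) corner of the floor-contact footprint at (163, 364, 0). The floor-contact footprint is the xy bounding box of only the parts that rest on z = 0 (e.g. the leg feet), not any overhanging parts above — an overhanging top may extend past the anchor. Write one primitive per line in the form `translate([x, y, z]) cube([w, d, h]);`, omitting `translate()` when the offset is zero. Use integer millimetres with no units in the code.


// slat z = rail_z + rail_h = 179 + 129 = 308
// slat gap = ⌊(1975 − 9·65) / 10⌋ = 139
translate([163, 364, 0]) cube([60, 60, 367]);
translate([163, 1589, 0]) cube([60, 60, 367]);
translate([2198, 364, 0]) cube([60, 60, 367]);
translate([2198, 1589, 0]) cube([60, 60, 367]);
translate([223, 364, 179]) cube([1975, 26, 129]);
translate([223, 1623, 179]) cube([1975, 26, 129]);
translate([163, 424, 179]) cube([26, 1165, 129]);
translate([2232, 424, 179]) cube([26, 1165, 129]);
translate([362, 364, 308]) cube([65, 1285, 16]);
translate([566, 364, 308]) cube([65, 1285, 16]);
translate([770, 364, 308]) cube([65, 1285, 16]);
translate([974, 364, 308]) cube([65, 1285, 16]);
translate([1178, 364, 308]) cube([65, 1285, 16]);
translate([1382, 364, 308]) cube([65, 1285, 16]);
translate([1586, 364, 308]) cube([65, 1285, 16]);
translate([1790, 364, 308]) cube([65, 1285, 16]);
translate([1994, 364, 308]) cube([65, 1285, 16]);


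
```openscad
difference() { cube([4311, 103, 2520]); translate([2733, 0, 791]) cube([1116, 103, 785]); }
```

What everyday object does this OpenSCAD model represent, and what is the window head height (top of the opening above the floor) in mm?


A wall with a window opening. The window head height is 1576 mm.

A wall with a rectangular opening subtracted — a window. Sill at z = 791, opening 785 mm tall, so the head is at 791 + 785 = 1576 mm.


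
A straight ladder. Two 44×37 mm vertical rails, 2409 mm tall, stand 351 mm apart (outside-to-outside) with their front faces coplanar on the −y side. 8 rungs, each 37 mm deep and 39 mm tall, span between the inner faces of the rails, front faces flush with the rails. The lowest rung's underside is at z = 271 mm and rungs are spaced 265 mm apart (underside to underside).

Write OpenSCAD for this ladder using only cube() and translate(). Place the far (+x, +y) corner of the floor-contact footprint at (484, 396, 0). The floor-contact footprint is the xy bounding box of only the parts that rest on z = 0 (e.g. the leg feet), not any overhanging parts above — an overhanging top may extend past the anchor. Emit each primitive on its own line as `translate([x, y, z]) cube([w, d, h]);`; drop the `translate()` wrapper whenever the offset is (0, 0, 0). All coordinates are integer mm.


translate([133, 359, 0]) cube([44, 37, 2409]);
translate([440, 359, 0]) cube([44, 37, 2409]);
translate([177, 359, 271]) cube([263, 37, 39]);
translate([177, 359, 536]) cube([263, 37, 39]);
translate([177, 359, 801]) cube([263, 37, 39]);
translate([177, 359, 1066]) cube([263, 37, 39]);
translate([177, 359, 1331]) cube([263, 37, 39]);
translate([177, 359, 1596]) cube([263, 37, 39]);
translate([177, 359, 1861]) cube([263, 37, 39]);
translate([177, 359, 2126]) cube([263, 37, 39]);


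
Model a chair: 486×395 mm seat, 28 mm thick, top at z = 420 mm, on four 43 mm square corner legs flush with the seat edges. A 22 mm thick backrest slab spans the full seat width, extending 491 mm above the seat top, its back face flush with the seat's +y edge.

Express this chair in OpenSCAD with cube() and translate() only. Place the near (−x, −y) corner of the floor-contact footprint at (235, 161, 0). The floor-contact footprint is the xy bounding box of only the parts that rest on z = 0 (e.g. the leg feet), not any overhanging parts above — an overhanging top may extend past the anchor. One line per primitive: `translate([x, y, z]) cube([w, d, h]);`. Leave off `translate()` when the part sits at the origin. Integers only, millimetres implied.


translate([235, 161, 392]) cube([486, 395, 28]);
translate([235, 161, 0]) cube([43, 43, 392]);
translate([678, 161, 0]) cube([43, 43, 392]);
translate([235, 513, 0]) cube([43, 43, 392]);
translate([678, 513, 0]) cube([43, 43, 392]);
translate([235, 534, 420]) cube([486, 22, 491]);


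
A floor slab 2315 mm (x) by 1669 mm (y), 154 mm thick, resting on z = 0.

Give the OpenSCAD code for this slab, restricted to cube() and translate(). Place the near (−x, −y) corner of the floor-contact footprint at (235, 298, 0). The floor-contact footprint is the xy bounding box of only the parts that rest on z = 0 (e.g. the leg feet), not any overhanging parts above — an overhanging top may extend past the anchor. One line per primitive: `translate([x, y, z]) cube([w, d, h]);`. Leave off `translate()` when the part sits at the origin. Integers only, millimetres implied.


translate([235, 298, 0]) cube([2315, 1669, 154]);


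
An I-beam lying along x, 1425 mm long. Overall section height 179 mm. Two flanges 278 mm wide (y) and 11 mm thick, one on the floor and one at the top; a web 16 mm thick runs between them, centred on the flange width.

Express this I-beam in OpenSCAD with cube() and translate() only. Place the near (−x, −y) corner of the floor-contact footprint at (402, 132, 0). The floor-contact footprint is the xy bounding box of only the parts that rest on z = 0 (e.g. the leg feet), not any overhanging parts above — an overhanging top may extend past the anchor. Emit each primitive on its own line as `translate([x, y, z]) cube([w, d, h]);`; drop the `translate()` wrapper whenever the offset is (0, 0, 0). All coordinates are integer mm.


translate([402, 132, 0]) cube([1425, 278, 11]);
translate([402, 263, 11]) cube([1425, 16, 157]);
translate([402, 132, 168]) cube([1425, 278, 11]);


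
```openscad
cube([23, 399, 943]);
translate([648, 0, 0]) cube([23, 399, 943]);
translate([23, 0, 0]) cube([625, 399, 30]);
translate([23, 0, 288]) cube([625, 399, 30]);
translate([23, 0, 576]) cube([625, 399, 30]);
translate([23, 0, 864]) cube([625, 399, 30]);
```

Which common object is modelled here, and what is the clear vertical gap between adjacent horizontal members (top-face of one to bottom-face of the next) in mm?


A bookshelf. The clear shelf gap is 258 mm.

Two tall side panels with 4 horizontal boards between them — a bookshelf. The first two shelf undersides are at z = 0 and z = 288; with shelf thickness 30, the clear gap is 288 − 0 − 30 = 258 mm.


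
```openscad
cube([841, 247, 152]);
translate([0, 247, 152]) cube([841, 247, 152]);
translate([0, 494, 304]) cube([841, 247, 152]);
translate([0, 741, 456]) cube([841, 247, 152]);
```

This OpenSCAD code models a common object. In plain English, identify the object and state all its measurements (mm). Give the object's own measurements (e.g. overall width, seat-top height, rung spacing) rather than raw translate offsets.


A straight staircase of 4 solid steps. Each step is 841 mm wide (x), 247 mm deep (y, the going) and 152 mm tall (the rise). The first step rests on the floor; each subsequent step sits one going further in +y and one rise higher in +z, directly behind and above the previous step with no overlap.


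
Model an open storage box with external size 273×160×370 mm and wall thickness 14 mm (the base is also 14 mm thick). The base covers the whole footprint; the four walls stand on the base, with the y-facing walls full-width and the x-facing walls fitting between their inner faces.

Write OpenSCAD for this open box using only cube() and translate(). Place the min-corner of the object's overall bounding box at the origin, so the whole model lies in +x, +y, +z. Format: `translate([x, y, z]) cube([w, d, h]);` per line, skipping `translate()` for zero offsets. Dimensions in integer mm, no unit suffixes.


cube([273, 160, 14]);
translate([0, 0, 14]) cube([273, 14, 356]);
translate([0, 146, 14]) cube([273, 14, 356]);
translate([0, 14, 14]) cube([14, 132, 356]);
translate([259, 14, 14]) cube([14, 132, 356]);


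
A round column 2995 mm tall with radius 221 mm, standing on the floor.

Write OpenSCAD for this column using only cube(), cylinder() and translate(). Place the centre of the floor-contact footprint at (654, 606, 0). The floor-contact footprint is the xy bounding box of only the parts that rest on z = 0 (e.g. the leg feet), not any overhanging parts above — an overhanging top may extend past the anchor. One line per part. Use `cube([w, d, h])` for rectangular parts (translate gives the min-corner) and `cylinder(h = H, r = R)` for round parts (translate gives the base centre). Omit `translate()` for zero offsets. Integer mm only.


translate([654, 606, 0]) cylinder(h = 2995, r = 221);


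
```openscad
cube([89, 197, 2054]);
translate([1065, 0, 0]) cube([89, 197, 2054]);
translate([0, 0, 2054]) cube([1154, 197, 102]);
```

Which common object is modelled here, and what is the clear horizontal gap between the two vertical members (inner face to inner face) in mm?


A door frame. The clear opening width is 976 mm.

Two 2054 mm tall posts with a header on top — a door frame. The left jamb is 89 mm wide at x = 0; the right jamb starts at x = 1065. The clear opening is 1065 − 89 = 976 mm.


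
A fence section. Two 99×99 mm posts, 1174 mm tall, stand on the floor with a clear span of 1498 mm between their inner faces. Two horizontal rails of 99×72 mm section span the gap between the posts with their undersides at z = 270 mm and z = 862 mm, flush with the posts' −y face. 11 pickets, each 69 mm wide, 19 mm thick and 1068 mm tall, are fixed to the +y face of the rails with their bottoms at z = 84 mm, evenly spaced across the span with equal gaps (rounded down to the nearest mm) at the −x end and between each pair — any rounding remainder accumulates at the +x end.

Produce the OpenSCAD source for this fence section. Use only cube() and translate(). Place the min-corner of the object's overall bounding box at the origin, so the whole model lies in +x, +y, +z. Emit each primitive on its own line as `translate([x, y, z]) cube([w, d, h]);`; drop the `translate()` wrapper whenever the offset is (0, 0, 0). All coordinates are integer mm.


cube([99, 99, 1174]);
translate([1597, 0, 0]) cube([99, 99, 1174]);
translate([99, 0, 270]) cube([1498, 99, 72]);
translate([99, 0, 862]) cube([1498, 99, 72]);
translate([160, 99, 84]) cube([69, 19, 1068]);
translate([290, 99, 84]) cube([69, 19, 1068]);
translate([420, 99, 84]) cube([69, 19, 1068]);
translate([550, 99, 84]) cube([69, 19, 1068]);
translate([680, 99, 84]) cube([69, 19, 1068]);
translate([810, 99, 84]) cube([69, 19, 1068]);
translate([940, 99, 84]) cube([69, 19, 1068]);
translate([1070, 99, 84]) cube([69, 19, 1068]);
translate([1200, 99, 84]) cube([69, 19, 1068]);
translate([1330, 99, 84]) cube([69, 19, 1068]);
translate([1460, 99, 84]) cube([69, 19, 1068]);


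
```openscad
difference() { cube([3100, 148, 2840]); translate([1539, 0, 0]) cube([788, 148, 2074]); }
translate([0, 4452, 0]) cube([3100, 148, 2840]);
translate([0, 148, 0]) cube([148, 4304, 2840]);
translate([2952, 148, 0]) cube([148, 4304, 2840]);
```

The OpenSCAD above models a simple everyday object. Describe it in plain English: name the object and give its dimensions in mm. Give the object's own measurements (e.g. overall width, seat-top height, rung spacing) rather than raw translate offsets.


A single room: four walls, each 2840 mm tall and 148 mm thick, enclosing an outside footprint 3100×4600 mm (x × y), no floor or roof. The front and back walls (−y and +y sides) run the full x-width; the side walls fit between their inner faces. A door opening 788 mm wide and 2074 mm tall is cut through the front wall from the floor up, its −x edge 1539 mm from the wall's −x end.


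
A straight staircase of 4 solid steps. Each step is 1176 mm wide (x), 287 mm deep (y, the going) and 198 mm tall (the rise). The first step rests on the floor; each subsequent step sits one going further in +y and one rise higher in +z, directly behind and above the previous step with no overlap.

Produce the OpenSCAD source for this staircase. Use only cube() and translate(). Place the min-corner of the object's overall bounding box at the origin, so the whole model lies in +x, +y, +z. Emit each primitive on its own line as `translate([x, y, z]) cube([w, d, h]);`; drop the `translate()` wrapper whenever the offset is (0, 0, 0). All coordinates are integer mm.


cube([1176, 287, 198]);
translate([0, 287, 198]) cube([1176, 287, 198]);
translate([0, 574, 396]) cube([1176, 287, 198]);
translate([0, 861, 594]) cube([1176, 287, 198]);


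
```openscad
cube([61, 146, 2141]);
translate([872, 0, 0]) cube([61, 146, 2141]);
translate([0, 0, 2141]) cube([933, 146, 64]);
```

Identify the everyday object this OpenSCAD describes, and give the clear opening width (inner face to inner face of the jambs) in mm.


A door frame. The clear opening width is 811 mm.

Two 2141 mm tall posts with a header on top — a door frame. The left jamb is 61 mm wide at x = 0; the right jamb starts at x = 872. The clear opening is 872 − 61 = 811 mm.


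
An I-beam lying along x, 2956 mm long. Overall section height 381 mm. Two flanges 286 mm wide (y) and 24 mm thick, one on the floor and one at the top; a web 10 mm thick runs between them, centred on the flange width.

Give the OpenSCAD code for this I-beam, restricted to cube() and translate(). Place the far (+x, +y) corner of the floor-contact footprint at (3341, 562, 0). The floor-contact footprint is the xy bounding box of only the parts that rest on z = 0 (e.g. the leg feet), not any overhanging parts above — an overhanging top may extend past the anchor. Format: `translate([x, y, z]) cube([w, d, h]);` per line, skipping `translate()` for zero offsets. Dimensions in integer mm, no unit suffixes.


translate([385, 276, 0]) cube([2956, 286, 24]);
translate([385, 414, 24]) cube([2956, 10, 333]);
translate([385, 276, 357]) cube([2956, 286, 24]);


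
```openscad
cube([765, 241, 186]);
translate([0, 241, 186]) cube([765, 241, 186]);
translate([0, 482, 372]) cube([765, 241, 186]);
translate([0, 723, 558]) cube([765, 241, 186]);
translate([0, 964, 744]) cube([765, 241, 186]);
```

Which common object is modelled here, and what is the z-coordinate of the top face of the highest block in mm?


A staircase. The total rise is 930 mm.

5 identical blocks, each offset up and back from the previous — a staircase. Each step is 186 mm tall and there are 5 of them, so the total rise is 5 × 186 = 930 mm.


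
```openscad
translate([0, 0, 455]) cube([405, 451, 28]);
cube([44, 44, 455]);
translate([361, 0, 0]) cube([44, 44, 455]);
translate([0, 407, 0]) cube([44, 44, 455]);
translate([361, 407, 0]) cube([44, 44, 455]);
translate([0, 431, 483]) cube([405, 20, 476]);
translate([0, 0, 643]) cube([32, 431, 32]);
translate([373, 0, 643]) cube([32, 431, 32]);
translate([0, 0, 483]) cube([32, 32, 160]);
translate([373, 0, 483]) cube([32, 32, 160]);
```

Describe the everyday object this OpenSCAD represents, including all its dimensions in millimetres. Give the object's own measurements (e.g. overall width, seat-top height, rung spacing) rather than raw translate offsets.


A chair. The seat is a 405×451×28 mm slab with its top at z = 483 mm, on four 44×44 mm corner legs (flush with the seat edges, standing on z = 0). A flat backrest 20 mm thick, 476 mm tall, spans the full seat width and rises from the seat top along its +y edge, rear face flush with the rear of the seat. Two armrests of 32×32 mm section run along each side from the seat's front edge to the front of the backrest, top faces 192 mm above the seat top and outer faces flush with the seat's x-edges; a 32×32 mm post under the front of each armrest stands on the seat at the front corner.


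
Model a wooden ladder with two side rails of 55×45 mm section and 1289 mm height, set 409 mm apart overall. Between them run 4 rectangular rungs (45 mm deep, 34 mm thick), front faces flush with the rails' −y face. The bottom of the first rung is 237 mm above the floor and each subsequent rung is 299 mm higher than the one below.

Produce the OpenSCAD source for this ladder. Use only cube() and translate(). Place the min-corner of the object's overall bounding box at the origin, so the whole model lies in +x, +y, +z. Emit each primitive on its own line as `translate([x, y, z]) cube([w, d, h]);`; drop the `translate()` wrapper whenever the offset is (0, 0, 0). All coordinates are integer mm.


// rung span = 409 - 2*55 = 299
// rung[k] z = 237 + k*299
cube([55, 45, 1289]);
translate([354, 0, 0]) cube([55, 45, 1289]);
translate([55, 0, 237]) cube([299, 45, 34]);
translate([55, 0, 536]) cube([299, 45, 34]);
translate([55, 0, 835]) cube([299, 45, 34]);
translate([55, 0, 1134]) cube([299, 45, 34]);


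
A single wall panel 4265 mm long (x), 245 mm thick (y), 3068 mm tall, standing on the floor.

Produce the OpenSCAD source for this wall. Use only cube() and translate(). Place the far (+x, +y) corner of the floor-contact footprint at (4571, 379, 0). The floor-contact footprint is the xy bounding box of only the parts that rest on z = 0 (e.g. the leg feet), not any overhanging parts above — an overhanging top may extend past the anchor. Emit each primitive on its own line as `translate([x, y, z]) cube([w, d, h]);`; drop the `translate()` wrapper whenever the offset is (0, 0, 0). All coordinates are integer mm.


translate([306, 134, 0]) cube([4265, 245, 3068]);


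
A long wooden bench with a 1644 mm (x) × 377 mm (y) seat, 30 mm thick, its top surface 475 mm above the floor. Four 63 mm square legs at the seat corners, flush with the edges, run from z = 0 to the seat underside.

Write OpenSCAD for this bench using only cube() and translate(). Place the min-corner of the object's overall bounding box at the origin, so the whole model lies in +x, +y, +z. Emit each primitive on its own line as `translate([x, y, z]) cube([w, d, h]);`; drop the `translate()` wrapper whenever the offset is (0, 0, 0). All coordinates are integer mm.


translate([0, 0, 445]) cube([1644, 377, 30]);
cube([63, 63, 445]);
translate([0, 314, 0]) cube([63, 63, 445]);
translate([1581, 0, 0]) cube([63, 63, 445]);
translate([1581, 314, 0]) cube([63, 63, 445]);


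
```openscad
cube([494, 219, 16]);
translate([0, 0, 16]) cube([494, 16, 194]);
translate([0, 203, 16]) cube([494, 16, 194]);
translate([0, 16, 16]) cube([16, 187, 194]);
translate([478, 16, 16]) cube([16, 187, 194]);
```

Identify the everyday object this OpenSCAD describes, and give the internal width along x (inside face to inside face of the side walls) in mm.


An open box. The internal width is 462 mm.

A 494×219 base slab with four walls standing on it — an open box. The base is 494 mm wide and the walls are 16 mm thick, so the internal width is 494 − 2 × 16 = 462 mm.


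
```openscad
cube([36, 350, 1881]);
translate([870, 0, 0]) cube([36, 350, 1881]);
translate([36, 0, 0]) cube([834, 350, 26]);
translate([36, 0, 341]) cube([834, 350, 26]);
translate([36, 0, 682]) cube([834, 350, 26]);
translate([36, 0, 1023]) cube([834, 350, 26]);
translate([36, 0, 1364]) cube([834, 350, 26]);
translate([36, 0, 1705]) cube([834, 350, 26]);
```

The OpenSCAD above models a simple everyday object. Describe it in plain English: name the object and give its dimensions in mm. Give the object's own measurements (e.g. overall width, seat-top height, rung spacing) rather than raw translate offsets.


An open bookshelf. Two side panels, each 36 mm thick, 350 mm deep and 1881 mm tall, stand 906 mm apart (outside-to-outside). Between them sit 6 shelves, each 26 mm thick and 350 mm deep, spanning the full gap between the sides. The bottom shelf rests on the floor (its underside at z = 0) and the clear gap between one shelf's top and the next shelf's underside is 315 mm.


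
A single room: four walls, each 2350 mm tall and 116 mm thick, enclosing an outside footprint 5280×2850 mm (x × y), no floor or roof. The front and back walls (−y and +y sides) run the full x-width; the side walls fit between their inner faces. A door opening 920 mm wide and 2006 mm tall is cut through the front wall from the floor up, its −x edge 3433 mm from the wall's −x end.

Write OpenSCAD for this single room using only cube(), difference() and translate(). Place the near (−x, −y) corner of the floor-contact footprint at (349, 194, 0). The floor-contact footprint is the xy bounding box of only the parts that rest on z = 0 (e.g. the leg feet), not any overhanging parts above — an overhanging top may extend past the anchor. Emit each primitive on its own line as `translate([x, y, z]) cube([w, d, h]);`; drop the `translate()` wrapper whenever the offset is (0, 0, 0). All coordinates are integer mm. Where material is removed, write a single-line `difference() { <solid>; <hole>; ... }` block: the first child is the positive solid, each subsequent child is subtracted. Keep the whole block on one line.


difference() { translate([349, 194, 0]) cube([5280, 116, 2350]); translate([3782, 194, 0]) cube([920, 116, 2006]); }
translate([349, 2928, 0]) cube([5280, 116, 2350]);
translate([349, 310, 0]) cube([116, 2618, 2350]);
translate([5513, 310, 0]) cube([116, 2618, 2350]);


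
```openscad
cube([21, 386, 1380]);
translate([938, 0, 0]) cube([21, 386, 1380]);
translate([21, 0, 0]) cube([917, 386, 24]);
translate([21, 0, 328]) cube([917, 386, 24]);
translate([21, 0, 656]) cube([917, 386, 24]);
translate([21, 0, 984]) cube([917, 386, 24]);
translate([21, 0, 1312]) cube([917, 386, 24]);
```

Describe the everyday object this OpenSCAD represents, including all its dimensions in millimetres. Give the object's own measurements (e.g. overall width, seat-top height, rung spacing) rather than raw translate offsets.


An open bookshelf. Two side panels, each 21 mm thick, 386 mm deep and 1380 mm tall, stand 959 mm apart (outside-to-outside). Between them sit 5 shelves, each 24 mm thick and 386 mm deep, spanning the full gap between the sides. The bottom shelf rests on the floor (its underside at z = 0) and the clear gap between one shelf's top and the next shelf's underside is 304 mm.


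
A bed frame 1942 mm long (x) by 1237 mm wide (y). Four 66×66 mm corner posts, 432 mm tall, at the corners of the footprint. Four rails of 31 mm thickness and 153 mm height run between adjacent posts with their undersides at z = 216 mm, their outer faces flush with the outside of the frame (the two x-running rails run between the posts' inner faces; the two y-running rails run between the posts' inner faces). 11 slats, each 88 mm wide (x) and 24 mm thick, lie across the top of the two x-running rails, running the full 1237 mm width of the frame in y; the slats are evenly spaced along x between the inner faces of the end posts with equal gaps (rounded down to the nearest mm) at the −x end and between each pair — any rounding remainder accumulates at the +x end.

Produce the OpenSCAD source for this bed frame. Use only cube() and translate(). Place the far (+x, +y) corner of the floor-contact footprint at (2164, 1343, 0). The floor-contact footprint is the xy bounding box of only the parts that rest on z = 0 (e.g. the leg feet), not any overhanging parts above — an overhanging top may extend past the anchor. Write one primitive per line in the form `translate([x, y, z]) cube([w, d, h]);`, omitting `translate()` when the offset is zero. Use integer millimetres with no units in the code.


translate([222, 106, 0]) cube([66, 66, 432]);
translate([222, 1277, 0]) cube([66, 66, 432]);
translate([2098, 106, 0]) cube([66, 66, 432]);
translate([2098, 1277, 0]) cube([66, 66, 432]);
translate([288, 106, 216]) cube([1810, 31, 153]);
translate([288, 1312, 216]) cube([1810, 31, 153]);
translate([222, 172, 216]) cube([31, 1105, 153]);
translate([2133, 172, 216]) cube([31, 1105, 153]);
translate([358, 106, 369]) cube([88, 1237, 24]);
translate([516, 106, 369]) cube([88, 1237, 24]);
translate([674, 106, 369]) cube([88, 1237, 24]);
translate([832, 106, 369]) cube([88, 1237, 24]);
translate([990, 106, 369]) cube([88, 1237, 24]);
translate([1148, 106, 369]) cube([88, 1237, 24]);
translate([1306, 106, 369]) cube([88, 1237, 24]);
translate([1464, 106, 369]) cube([88, 1237, 24]);
translate([1622, 106, 369]) cube([88, 1237, 24]);
translate([1780, 106, 369]) cube([88, 1237, 24]);
translate([1938, 106, 369]) cube([88, 1237, 24]);


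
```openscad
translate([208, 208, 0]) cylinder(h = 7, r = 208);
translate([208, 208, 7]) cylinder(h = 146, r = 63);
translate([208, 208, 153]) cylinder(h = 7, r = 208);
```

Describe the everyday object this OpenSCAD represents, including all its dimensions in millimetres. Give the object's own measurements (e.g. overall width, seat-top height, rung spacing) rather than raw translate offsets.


A spool: two coaxial disc flanges of radius 208 mm and thickness 7 mm, joined by a core cylinder of radius 63 mm and height 146 mm. The lower flange rests on z = 0 and the three cylinders share a vertical axis.


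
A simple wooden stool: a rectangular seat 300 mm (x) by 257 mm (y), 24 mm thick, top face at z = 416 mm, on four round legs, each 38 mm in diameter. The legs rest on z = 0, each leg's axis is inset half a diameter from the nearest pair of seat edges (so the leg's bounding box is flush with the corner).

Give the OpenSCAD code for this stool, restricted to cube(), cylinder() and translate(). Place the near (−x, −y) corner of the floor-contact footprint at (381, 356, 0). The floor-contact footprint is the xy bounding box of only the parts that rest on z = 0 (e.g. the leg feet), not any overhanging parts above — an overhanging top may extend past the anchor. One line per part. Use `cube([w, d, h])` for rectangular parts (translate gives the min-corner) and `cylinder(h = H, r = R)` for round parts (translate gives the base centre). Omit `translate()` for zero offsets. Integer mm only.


translate([381, 356, 392]) cube([300, 257, 24]);
translate([400, 375, 0]) cylinder(h = 392, r = 19);
translate([662, 375, 0]) cylinder(h = 392, r = 19);
translate([400, 594, 0]) cylinder(h = 392, r = 19);
translate([662, 594, 0]) cylinder(h = 392, r = 19);


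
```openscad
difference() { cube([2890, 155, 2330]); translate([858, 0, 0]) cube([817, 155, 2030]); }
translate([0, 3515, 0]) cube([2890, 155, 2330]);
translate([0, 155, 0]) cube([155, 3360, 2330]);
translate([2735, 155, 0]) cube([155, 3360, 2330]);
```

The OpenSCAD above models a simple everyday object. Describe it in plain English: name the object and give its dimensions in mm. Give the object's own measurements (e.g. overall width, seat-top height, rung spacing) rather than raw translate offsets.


A single room: four walls, each 2330 mm tall and 155 mm thick, enclosing an outside footprint 2890×3670 mm (x × y), no floor or roof. The front and back walls (−y and +y sides) run the full x-width; the side walls fit between their inner faces. A door opening 817 mm wide and 2030 mm tall is cut through the front wall from the floor up, its −x edge 858 mm from the wall's −x end.


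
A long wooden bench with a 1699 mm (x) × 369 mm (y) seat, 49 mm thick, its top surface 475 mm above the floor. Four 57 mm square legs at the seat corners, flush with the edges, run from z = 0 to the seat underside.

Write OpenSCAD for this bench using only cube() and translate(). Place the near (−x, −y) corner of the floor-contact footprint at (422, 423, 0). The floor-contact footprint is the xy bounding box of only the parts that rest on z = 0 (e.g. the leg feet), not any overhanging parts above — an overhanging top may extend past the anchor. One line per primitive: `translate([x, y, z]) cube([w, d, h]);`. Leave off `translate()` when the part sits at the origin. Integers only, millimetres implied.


// leg_h = 475 − 49 = 426
translate([422, 423, 426]) cube([1699, 369, 49]);
translate([422, 423, 0]) cube([57, 57, 426]);
translate([422, 735, 0]) cube([57, 57, 426]);
translate([2064, 423, 0]) cube([57, 57, 426]);
translate([2064, 735, 0]) cube([57, 57, 426]);


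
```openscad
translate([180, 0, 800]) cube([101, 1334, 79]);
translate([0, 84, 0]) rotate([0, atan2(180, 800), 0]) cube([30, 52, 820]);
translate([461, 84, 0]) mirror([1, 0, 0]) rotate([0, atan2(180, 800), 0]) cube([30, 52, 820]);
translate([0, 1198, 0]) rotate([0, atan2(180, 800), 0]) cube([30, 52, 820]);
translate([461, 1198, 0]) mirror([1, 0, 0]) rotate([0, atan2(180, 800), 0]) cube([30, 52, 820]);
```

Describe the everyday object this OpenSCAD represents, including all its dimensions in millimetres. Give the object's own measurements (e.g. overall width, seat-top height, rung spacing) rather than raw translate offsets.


A sawhorse. A 101×1334×79 mm beam (x, y, z) sits on two A-frame leg pairs. Each pair is two raked legs of 30×52 mm section (52 mm along y) splaying symmetrically in x. Each leg rises 800 mm vertically over 180 mm of horizontal reach and is 820 mm long along its own axis. Every leg's outer bottom edge rests on the floor and its outer top edge meets a bottom edge of the beam — the left legs (tilting toward +x) meet the beam's −x bottom edge, the right legs (their mirror images, tilting toward −x) meet its +x bottom edge — so the leg tops tuck under the beam, the beam's underside is 800 mm above the floor, and the feet are 461 mm apart outside-to-outside with the beam centred between them. The two leg pairs are set in 84 mm from either end of the beam.


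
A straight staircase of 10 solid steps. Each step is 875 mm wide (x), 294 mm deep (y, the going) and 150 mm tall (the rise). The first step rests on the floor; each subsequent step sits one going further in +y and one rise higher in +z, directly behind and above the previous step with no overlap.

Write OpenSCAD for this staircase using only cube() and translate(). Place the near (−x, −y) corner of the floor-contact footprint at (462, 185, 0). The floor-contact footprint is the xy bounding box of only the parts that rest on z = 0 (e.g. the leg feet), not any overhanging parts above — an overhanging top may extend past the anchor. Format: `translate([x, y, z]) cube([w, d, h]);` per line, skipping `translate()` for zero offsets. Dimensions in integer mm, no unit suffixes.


translate([462, 185, 0]) cube([875, 294, 150]);
translate([462, 479, 150]) cube([875, 294, 150]);
translate([462, 773, 300]) cube([875, 294, 150]);
translate([462, 1067, 450]) cube([875, 294, 150]);
translate([462, 1361, 600]) cube([875, 294, 150]);
translate([462, 1655, 750]) cube([875, 294, 150]);
translate([462, 1949, 900]) cube([875, 294, 150]);
translate([462, 2243, 1050]) cube([875, 294, 150]);
translate([462, 2537, 1200]) cube([875, 294, 150]);
translate([462, 2831, 1350]) cube([875, 294, 150]);


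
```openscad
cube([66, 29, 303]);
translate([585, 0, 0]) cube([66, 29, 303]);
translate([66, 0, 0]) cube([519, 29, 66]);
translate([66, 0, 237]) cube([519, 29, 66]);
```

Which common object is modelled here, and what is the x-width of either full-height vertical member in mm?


A picture frame. The border width is 66 mm.

Four thin pieces enclosing a rectangular opening — a picture frame. The two full-height stiles are 303 mm tall; the top rail sits at z = 237 and is 66 mm tall, so the border above the opening is 303 − 237 = 66 mm, matching the stile x-width.


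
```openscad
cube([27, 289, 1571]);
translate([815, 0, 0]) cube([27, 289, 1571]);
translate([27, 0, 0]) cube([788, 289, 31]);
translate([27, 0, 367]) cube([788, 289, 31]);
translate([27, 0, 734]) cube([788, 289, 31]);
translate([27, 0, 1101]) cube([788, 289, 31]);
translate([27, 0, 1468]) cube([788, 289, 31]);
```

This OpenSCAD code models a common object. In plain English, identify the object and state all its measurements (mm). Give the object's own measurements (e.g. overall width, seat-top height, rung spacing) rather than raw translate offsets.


An open bookshelf. Two side panels, each 27 mm thick, 289 mm deep and 1571 mm tall, stand 842 mm apart (outside-to-outside). Between them sit 5 shelves, each 31 mm thick and 289 mm deep, spanning the full gap between the sides. The bottom shelf rests on the floor (its underside at z = 0) and the clear gap between one shelf's top and the next shelf's underside is 336 mm.


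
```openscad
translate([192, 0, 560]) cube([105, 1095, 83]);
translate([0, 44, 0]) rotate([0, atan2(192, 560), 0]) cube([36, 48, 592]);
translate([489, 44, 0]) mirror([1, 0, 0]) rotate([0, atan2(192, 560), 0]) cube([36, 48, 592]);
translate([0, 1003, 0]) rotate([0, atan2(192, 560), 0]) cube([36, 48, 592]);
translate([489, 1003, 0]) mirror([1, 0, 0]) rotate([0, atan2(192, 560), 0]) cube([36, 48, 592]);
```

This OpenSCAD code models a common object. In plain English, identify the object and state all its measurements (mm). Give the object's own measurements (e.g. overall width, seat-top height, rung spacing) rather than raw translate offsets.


A sawhorse. A 105×1095×83 mm beam (x, y, z) sits on two A-frame leg pairs. Each pair is two raked legs of 36×48 mm section (48 mm along y) splaying symmetrically in x. Each leg rises 560 mm vertically over 192 mm of horizontal reach and is 592 mm long along its own axis. Every leg's outer bottom edge rests on the floor and its outer top edge meets a bottom edge of the beam — the left legs (tilting toward +x) meet the beam's −x bottom edge, the right legs (their mirror images, tilting toward −x) meet its +x bottom edge — so the leg tops tuck under the beam, the beam's underside is 560 mm above the floor, and the feet are 489 mm apart outside-to-outside with the beam centred between them. The two leg pairs are set in 44 mm from either end of the beam.


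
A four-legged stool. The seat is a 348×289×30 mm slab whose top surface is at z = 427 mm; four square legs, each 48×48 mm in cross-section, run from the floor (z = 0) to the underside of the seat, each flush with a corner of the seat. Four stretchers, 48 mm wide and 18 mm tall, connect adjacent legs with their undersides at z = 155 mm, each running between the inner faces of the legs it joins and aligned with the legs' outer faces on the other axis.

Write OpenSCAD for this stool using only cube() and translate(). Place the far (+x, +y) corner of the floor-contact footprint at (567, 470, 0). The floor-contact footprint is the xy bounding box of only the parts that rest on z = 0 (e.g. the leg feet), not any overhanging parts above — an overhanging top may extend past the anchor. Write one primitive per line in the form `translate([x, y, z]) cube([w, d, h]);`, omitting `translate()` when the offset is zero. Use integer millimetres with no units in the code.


translate([219, 181, 397]) cube([348, 289, 30]);
translate([219, 181, 0]) cube([48, 48, 397]);
translate([519, 181, 0]) cube([48, 48, 397]);
translate([219, 422, 0]) cube([48, 48, 397]);
translate([519, 422, 0]) cube([48, 48, 397]);
translate([267, 181, 155]) cube([252, 48, 18]);
translate([267, 422, 155]) cube([252, 48, 18]);
translate([219, 229, 155]) cube([48, 193, 18]);
translate([519, 229, 155]) cube([48, 193, 18]);


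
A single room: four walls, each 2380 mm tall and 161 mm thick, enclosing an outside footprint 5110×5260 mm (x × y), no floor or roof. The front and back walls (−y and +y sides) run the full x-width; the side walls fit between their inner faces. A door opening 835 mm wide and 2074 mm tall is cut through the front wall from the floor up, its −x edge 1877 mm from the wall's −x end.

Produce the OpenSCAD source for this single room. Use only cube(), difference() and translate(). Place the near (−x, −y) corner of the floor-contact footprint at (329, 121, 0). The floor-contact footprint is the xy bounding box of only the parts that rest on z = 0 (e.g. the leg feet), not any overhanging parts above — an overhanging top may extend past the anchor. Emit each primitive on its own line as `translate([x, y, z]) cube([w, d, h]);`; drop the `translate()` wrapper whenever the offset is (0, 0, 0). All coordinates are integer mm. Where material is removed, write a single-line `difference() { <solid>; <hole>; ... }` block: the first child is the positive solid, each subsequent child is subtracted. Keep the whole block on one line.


difference() { translate([329, 121, 0]) cube([5110, 161, 2380]); translate([2206, 121, 0]) cube([835, 161, 2074]); }
translate([329, 5220, 0]) cube([5110, 161, 2380]);
translate([329, 282, 0]) cube([161, 4938, 2380]);
translate([5278, 282, 0]) cube([161, 4938, 2380]);


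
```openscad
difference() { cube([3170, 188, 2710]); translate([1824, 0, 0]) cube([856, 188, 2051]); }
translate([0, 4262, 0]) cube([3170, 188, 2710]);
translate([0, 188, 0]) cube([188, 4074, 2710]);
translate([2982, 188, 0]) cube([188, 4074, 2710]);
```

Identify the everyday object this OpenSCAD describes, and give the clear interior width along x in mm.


A single room. The interior width is 2794 mm.

Four walls enclosing a rectangle with a door in the front wall — a room. Outside width 3170 minus two 188 mm walls gives 2794 mm.


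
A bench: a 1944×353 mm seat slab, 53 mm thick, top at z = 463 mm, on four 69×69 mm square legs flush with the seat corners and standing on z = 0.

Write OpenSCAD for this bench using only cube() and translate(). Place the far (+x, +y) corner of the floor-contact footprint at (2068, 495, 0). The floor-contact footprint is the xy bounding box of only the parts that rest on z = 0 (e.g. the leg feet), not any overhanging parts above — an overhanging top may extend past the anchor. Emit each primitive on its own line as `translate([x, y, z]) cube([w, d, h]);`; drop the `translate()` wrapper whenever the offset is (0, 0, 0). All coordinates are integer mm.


translate([124, 142, 410]) cube([1944, 353, 53]);
translate([124, 142, 0]) cube([69, 69, 410]);
translate([124, 426, 0]) cube([69, 69, 410]);
translate([1999, 142, 0]) cube([69, 69, 410]);
translate([1999, 426, 0]) cube([69, 69, 410]);
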